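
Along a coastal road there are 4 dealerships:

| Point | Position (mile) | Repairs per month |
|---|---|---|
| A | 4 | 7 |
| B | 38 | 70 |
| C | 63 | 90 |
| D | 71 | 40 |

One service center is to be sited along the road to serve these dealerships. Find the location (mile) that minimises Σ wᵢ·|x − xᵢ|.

For a sum of weighted absolute distances on a line, the optimum is the weighted median (not the mean). Total weight W = 207; half-weight = 103.5.
Sort by position and accumulate weight:
  mile 4 (A, w=7) → cum 7
  mile 38 (B, w=70) → cum 77
  mile 63 (C, w=90) → cum 167  ≥ 103.5 → median here
  mile 71 (D, w=40) → cum 207
Optimal location: mile 63.

x = 63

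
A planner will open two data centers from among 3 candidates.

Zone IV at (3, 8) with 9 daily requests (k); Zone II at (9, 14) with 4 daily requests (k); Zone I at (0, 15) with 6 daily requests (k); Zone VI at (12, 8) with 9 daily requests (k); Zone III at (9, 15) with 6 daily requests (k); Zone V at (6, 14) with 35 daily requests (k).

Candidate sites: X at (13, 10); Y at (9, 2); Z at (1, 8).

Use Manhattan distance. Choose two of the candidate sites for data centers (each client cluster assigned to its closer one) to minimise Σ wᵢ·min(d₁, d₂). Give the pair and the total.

{X, Z}, total 564

Evaluate every pair (each demand assigned to the nearer of the two):
  {X, Z}: total = 564
  {Y, Z}: total = 658
  {X, Y}: total = 714
Best pair: {X, Z} with total 564.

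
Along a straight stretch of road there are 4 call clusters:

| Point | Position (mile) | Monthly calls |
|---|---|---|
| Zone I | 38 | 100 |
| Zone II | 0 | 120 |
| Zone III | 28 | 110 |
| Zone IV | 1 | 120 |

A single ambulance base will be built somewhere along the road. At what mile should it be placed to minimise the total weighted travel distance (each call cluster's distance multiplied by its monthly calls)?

x = 1

For a sum of weighted absolute distances on a line, the optimum is the weighted median (not the mean). Total weight W = 450; half-weight = 225.
Sort by position and accumulate weight:
  mile 0 (Zone II, w=120) → cum 120
  mile 1 (Zone IV, w=120) → cum 240  ≥ 225 → median here
  mile 28 (Zone III, w=110) → cum 350
  mile 38 (Zone I, w=100) → cum 450
Optimal location: mile 1.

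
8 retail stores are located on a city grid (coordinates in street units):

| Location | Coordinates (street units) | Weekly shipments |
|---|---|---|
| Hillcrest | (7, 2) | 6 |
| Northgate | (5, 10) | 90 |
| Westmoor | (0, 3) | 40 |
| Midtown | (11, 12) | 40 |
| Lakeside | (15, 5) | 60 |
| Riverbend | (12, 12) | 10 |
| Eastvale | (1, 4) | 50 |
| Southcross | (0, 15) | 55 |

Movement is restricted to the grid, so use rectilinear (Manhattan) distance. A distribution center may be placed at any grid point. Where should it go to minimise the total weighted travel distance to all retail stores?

Manhattan distance separates: Σwᵢ(|x−xᵢ|+|y−yᵢ|) = Σwᵢ|x−xᵢ| + Σwᵢ|y−yᵢ|, so x and y are optimised independently as 1-D weighted medians.
Total weight W = 351; half = 175.5.
x-coordinate, sorted with cumulative weight:
  x=0 (Westmoor, w=40) cum 40
  x=0 (Southcross, w=55) cum 95
  x=1 (Eastvale, w=50) cum 145
  x=5 (Northgate, w=90) cum 235  ← median
  x=7 (Hillcrest, w=6) cum 241
  x=11 (Midtown, w=40) cum 281
  x=12 (Riverbend, w=10) cum 291
  x=15 (Lakeside, w=60) cum 351
⇒ x* = 5
y-coordinate, sorted with cumulative weight:
  y=2 (Hillcrest, w=6) cum 6
  y=3 (Westmoor, w=40) cum 46
  y=4 (Eastvale, w=50) cum 96
  y=5 (Lakeside, w=60) cum 156
  y=10 (Northgate, w=90) cum 246  ← median
  y=12 (Midtown, w=40) cum 286
  y=12 (Riverbend, w=10) cum 296
  y=15 (Southcross, w=55) cum 351
⇒ y* = 10

(5, 10)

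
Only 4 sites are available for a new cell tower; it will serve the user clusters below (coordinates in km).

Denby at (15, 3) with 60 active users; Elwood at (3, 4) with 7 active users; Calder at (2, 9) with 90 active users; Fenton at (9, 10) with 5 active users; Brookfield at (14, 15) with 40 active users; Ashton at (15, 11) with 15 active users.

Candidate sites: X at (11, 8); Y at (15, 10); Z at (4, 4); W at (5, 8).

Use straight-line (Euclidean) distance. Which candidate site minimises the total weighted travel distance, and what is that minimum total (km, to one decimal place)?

Total weighted distance at each candidate:
  X (11, 8): total = 1655.6
  Y (15, 10): total = 1936.3
  Z (4, 4): total = 1983.7
  W (5, 8): total = 1621.8
Minimum is at W with total 1621.8 km.

W, total 1621.8 km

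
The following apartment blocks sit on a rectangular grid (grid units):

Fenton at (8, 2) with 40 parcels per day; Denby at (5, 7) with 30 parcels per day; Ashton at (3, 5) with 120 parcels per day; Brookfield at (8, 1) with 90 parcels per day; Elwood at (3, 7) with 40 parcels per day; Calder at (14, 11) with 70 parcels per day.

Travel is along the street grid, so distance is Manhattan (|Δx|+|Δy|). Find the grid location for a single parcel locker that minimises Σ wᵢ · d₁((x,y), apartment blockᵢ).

Manhattan distance separates: Σwᵢ(|x−xᵢ|+|y−yᵢ|) = Σwᵢ|x−xᵢ| + Σwᵢ|y−yᵢ|, so x and y are optimised independently as 1-D weighted medians.
Total weight W = 390; half = 195.
x-coordinate, sorted with cumulative weight:
  x=3 (Ashton, w=120) cum 120
  x=3 (Elwood, w=40) cum 160
  x=5 (Denby, w=30) cum 190
  x=8 (Fenton, w=40) cum 230  ← median
  x=8 (Brookfield, w=90) cum 320
  x=14 (Calder, w=70) cum 390
⇒ x* = 8
y-coordinate, sorted with cumulative weight:
  y=1 (Brookfield, w=90) cum 90
  y=2 (Fenton, w=40) cum 130
  y=5 (Ashton, w=120) cum 250  ← median
  y=7 (Denby, w=30) cum 280
  y=7 (Elwood, w=40) cum 320
  y=11 (Calder, w=70) cum 390
⇒ y* = 5

(8, 5)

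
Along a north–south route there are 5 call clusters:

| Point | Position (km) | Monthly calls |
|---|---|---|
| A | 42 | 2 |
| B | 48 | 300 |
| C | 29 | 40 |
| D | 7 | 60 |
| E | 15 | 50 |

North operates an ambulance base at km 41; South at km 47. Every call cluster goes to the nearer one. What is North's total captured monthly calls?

The indifferent point is the midpoint (41+47)/2 = 44; call clusters left of it (closer to North at 41) go to North, those right go to South.
  D at 7 (w=60) → North
  E at 15 (w=50) → North
  C at 29 (w=40) → North
  A at 42 (w=2) → North
  B at 48 (w=300) → South
North captures 152; South captures 300.

152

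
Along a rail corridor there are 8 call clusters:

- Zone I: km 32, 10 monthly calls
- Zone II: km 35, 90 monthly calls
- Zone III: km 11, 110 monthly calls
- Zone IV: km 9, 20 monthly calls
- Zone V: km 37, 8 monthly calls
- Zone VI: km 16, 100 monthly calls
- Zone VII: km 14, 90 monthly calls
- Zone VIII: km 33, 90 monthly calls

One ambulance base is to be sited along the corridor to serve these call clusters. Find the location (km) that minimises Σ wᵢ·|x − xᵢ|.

For a sum of weighted absolute distances on a line, the optimum is the weighted median (not the mean). Total weight W = 518; half-weight = 259.
Sort by position and accumulate weight:
  km 9 (Zone IV, w=20) → cum 20
  km 11 (Zone III, w=110) → cum 130
  km 14 (Zone VII, w=90) → cum 220
  km 16 (Zone VI, w=100) → cum 320  ≥ 259 → median here
  km 32 (Zone I, w=10) → cum 330
  km 33 (Zone VIII, w=90) → cum 420
  km 35 (Zone II, w=90) → cum 510
  km 37 (Zone V, w=8) → cum 518
Optimal location: km 16.

x = 16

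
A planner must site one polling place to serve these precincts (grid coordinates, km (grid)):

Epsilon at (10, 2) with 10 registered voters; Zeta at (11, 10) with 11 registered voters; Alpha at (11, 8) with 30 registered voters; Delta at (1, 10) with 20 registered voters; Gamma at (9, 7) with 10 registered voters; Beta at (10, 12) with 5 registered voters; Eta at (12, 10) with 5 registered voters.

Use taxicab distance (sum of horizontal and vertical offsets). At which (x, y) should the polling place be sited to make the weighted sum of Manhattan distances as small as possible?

Manhattan distance separates: Σwᵢ(|x−xᵢ|+|y−yᵢ|) = Σwᵢ|x−xᵢ| + Σwᵢ|y−yᵢ|, so x and y are optimised independently as 1-D weighted medians.
Total weight W = 91; half = 45.5.
x-coordinate, sorted with cumulative weight:
  x=1 (Delta, w=20) cum 20
  x=9 (Gamma, w=10) cum 30
  x=10 (Epsilon, w=10) cum 40
  x=10 (Beta, w=5) cum 45
  x=11 (Zeta, w=11) cum 56  ← median
  x=11 (Alpha, w=30) cum 86
  x=12 (Eta, w=5) cum 91
⇒ x* = 11
y-coordinate, sorted with cumulative weight:
  y=2 (Epsilon, w=10) cum 10
  y=7 (Gamma, w=10) cum 20
  y=8 (Alpha, w=30) cum 50  ← median
  y=10 (Zeta, w=11) cum 61
  y=10 (Delta, w=20) cum 81
  y=10 (Eta, w=5) cum 86
  y=12 (Beta, w=5) cum 91
⇒ y* = 8

(11, 8)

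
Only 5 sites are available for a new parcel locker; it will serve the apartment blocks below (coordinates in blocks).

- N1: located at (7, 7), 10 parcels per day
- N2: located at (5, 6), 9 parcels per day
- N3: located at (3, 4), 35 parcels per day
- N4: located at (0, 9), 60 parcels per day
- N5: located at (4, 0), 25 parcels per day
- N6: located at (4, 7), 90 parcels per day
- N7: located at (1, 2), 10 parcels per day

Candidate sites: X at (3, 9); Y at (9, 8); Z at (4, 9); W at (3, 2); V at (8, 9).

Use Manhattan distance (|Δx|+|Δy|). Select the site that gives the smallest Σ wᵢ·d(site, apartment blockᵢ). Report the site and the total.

Total weighted distance at each candidate:
  X (3, 9): total = 1070
  Y (9, 8): total = 2039
  Z (4, 9): total = 1041
  W (3, 2): total = 1449
  V (8, 9): total = 1919
Minimum is at Z with total 1041 blocks.

Z, total 1041 blocks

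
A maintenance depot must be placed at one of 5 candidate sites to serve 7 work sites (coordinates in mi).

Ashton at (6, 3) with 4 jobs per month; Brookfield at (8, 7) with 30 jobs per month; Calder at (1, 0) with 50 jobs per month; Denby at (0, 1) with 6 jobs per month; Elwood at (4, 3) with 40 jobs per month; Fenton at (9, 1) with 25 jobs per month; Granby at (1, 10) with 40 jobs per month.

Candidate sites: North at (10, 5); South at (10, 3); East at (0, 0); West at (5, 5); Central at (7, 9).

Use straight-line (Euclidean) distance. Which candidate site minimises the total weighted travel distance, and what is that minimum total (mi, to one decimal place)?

West, total 962.7 mi

Total weighted distance at each candidate:
  North (10, 5): total = 1450.0
  South (10, 3): total = 1437.7
  East (0, 0): total = 1230.1
  West (5, 5): total = 962.7
  Central (7, 9): total = 1413.8
Minimum is at West with total 962.7 mi.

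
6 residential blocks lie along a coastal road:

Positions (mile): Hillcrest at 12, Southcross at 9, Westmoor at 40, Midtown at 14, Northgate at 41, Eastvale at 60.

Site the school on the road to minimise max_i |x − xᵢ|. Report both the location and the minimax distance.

location 34.5, max distance 25.5

The 1-center on a line is the midpoint of the two extreme points: leftmost at 9, rightmost at 60.
Optimal location = (9 + 60)/2 = 34.5; maximum distance = (60 − 9)/2 = 25.5.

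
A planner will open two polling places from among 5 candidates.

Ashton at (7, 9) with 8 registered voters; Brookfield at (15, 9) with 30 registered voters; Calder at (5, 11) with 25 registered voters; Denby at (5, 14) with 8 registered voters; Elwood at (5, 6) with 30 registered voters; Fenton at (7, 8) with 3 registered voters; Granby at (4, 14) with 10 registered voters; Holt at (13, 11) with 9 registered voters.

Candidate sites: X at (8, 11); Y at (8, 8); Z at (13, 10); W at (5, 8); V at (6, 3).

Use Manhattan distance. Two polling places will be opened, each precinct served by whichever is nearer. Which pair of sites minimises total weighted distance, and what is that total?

{Z, W}, total 382

Evaluate every pair (each demand assigned to the nearer of the two):
  {Z, W}: total = 382
  {X, Z}: total = 568
  {Y, W}: total = 584
  {Y, Z}: total = 590
  {X, W}: total = 598
  {X, Y}: total = 647
  {X, V}: total = 664
  {W, V}: total = 712
  {Z, V}: total = 744
  {Y, V}: total = 773
Best pair: {Z, W} with total 382.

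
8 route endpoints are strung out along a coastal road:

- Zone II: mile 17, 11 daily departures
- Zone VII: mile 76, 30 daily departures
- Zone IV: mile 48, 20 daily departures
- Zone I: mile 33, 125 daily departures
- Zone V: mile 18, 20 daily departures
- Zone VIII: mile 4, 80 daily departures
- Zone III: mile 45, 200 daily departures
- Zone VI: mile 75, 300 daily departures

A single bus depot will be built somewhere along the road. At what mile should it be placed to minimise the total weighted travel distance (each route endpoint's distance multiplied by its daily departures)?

x = 45

For a sum of weighted absolute distances on a line, the optimum is the weighted median (not the mean). Total weight W = 786; half-weight = 393.
Sort by position and accumulate weight:
  mile 4 (Zone VIII, w=80) → cum 80
  mile 17 (Zone II, w=11) → cum 91
  mile 18 (Zone V, w=20) → cum 111
  mile 33 (Zone I, w=125) → cum 236
  mile 45 (Zone III, w=200) → cum 436  ≥ 393 → median here
  mile 48 (Zone IV, w=20) → cum 456
  mile 75 (Zone VI, w=300) → cum 756
  mile 76 (Zone VII, w=30) → cum 786
Optimal location: mile 45.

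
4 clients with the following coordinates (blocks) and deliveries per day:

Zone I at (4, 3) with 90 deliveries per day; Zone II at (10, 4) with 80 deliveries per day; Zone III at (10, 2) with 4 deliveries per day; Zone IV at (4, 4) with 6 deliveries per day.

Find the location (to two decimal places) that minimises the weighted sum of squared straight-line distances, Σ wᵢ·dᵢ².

(6.80, 3.46)

The minimiser of Σwᵢ‖p−pᵢ‖² is the weighted centroid p* = (Σwᵢpᵢ)/(Σwᵢ).
Σwᵢ = 180.
Σwᵢxᵢ = 90·4 + 80·10 + 4·10 + 6·4 = 1224.
Σwᵢyᵢ = 90·3 + 80·4 + 4·2 + 6·4 = 622.
x* = 1224/180 = 6.80, y* = 622/180 = 3.46.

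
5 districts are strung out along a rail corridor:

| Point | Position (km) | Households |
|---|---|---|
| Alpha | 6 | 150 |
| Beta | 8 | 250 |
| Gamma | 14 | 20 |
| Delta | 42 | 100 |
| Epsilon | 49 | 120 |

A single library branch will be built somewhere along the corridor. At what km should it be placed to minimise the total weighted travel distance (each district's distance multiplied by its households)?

x = 8

For a sum of weighted absolute distances on a line, the optimum is the weighted median (not the mean). Total weight W = 640; half-weight = 320.
Sort by position and accumulate weight:
  km 6 (Alpha, w=150) → cum 150
  km 8 (Beta, w=250) → cum 400  ≥ 320 → median here
  km 14 (Gamma, w=20) → cum 420
  km 42 (Delta, w=100) → cum 520
  km 49 (Epsilon, w=120) → cum 640
Optimal location: km 8.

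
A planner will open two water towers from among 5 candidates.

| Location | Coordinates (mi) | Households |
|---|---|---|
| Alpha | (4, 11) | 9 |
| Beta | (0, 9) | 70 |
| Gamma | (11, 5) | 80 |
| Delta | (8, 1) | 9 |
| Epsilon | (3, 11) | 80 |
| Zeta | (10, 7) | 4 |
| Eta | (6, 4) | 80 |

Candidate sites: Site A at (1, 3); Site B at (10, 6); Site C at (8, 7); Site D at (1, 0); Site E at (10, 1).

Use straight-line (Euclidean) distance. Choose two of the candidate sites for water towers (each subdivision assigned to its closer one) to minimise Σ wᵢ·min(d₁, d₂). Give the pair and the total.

Evaluate every pair (each demand assigned to the nearer of the two):
  {Site B, Site C}: total = 1594.4
  {Site A, Site C}: total = 1627.8
  {Site A, Site B}: total = 1679.2
  {Site C, Site E}: total = 1743.3
  {Site C, Site D}: total = 1779.3
  {Site B, Site D}: total = 1915.7
  {Site A, Site E}: total = 1934.2
  {Site B, Site E}: total = 1982.2
  {Site D, Site E}: total = 2402.8
  {Site A, Site D}: total = 2489.2
Best pair: {Site B, Site C} with total 1594.4.

{Site B, Site C}, total 1594.4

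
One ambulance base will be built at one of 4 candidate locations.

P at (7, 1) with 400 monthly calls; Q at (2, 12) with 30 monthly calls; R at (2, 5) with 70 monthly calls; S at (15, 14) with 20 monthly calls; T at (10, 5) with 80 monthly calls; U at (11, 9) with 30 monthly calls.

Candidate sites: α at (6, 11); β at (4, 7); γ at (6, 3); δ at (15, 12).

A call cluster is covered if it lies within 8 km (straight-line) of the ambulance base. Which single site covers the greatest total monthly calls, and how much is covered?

β, covering 610

Coverage radius r = 8 km; a point is covered iff (Δx)²+(Δy)² ≤ 8² = 64.
  α (6, 11): covers {Q, R, T, U} → 210
  β (4, 7): covers {P, Q, R, T, U} → 610
  γ (6, 3): covers {P, R, T, U} → 580
  δ (15, 12): covers {S, U} → 50
Maximum coverage at β: 610 monthly calls.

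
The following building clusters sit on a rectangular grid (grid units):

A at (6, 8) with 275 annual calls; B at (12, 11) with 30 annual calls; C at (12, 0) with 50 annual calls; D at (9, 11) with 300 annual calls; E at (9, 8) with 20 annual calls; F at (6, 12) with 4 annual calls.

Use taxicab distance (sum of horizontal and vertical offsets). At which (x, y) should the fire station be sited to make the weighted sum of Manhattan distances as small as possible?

(9, 8)

Manhattan distance separates: Σwᵢ(|x−xᵢ|+|y−yᵢ|) = Σwᵢ|x−xᵢ| + Σwᵢ|y−yᵢ|, so x and y are optimised independently as 1-D weighted medians.
Total weight W = 679; half = 339.5.
x-coordinate, sorted with cumulative weight:
  x=6 (A, w=275) cum 275
  x=6 (F, w=4) cum 279
  x=9 (D, w=300) cum 579  ← median
  x=9 (E, w=20) cum 599
  x=12 (B, w=30) cum 629
  x=12 (C, w=50) cum 679
⇒ x* = 9
y-coordinate, sorted with cumulative weight:
  y=0 (C, w=50) cum 50
  y=8 (A, w=275) cum 325
  y=8 (E, w=20) cum 345  ← median
  y=11 (B, w=30) cum 375
  y=11 (D, w=300) cum 675
  y=12 (F, w=4) cum 679
⇒ y* = 8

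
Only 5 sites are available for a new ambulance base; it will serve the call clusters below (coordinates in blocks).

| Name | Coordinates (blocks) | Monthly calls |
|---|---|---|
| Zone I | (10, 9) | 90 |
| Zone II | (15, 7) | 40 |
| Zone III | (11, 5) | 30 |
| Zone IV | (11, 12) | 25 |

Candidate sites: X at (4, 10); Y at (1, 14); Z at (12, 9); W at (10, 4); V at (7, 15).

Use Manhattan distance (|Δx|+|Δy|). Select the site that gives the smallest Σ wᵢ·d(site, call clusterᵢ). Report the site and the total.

Total weighted distance at each candidate:
  X (4, 10): total = 1775
  Y (1, 14): total = 2970
  Z (12, 9): total = 630
  W (10, 4): total = 1055
  V (7, 15): total = 2045
Minimum is at Z with total 630 blocks.

Z, total 630 blocks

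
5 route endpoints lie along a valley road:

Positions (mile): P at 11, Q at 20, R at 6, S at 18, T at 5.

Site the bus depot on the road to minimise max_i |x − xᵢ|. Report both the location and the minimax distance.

The 1-center on a line is the midpoint of the two extreme points: leftmost at 5, rightmost at 20.
Optimal location = (5 + 20)/2 = 12.5; maximum distance = (20 − 5)/2 = 7.5.

location 12.5, max distance 7.5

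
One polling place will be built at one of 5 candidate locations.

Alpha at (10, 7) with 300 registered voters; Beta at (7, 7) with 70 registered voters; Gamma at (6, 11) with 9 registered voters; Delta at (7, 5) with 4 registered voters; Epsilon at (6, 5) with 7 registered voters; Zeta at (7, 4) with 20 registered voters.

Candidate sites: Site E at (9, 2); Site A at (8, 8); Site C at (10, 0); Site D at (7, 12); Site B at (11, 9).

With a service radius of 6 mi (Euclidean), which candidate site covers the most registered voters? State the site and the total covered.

Site A, covering 410

Coverage radius r = 6 mi; a point is covered iff (Δx)²+(Δy)² ≤ 6² = 36.
  Site E (9, 2): covers {Alpha, Beta, Delta, Epsilon, Zeta} → 401
  Site A (8, 8): covers {Alpha, Beta, Gamma, Delta, Epsilon, Zeta} → 410
  Site C (10, 0): covers {Delta, Zeta} → 24
  Site D (7, 12): covers {Alpha, Beta, Gamma} → 379
  Site B (11, 9): covers {Alpha, Beta, Gamma, Delta} → 383
Maximum coverage at Site A: 410 registered voters.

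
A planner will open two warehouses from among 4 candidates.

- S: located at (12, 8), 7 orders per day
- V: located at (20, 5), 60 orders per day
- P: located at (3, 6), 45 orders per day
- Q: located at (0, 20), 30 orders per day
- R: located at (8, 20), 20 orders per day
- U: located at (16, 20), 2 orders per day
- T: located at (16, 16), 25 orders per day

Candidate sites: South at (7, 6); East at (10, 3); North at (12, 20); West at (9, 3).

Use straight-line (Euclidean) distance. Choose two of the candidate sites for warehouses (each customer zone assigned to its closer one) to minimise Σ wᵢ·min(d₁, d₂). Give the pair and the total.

{East, North}, total 1581.7

Evaluate every pair (each demand assigned to the nearer of the two):
  {East, North}: total = 1581.7
  {South, North}: total = 1589.4
  {North, West}: total = 1602.9
  {South, East}: total = 1949.5
  {South, West}: total = 2008.4
  {East, West}: total = 2263.1
Best pair: {East, North} with total 1581.7.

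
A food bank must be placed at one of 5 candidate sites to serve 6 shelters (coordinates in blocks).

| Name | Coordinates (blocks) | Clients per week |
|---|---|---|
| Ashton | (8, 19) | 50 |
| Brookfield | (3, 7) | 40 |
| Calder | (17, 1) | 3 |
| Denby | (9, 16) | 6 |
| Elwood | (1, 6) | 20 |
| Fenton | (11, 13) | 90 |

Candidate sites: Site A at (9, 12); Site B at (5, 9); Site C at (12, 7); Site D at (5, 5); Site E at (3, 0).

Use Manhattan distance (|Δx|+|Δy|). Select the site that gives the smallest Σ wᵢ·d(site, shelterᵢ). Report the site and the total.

Total weighted distance at each candidate:
  Site A (9, 12): total = 1471
  Site B (5, 9): total = 1976
  Site C (12, 7): total = 2135
  Site D (5, 5): total = 2508
  Site E (3, 0): total = 3707
Minimum is at Site A with total 1471 blocks.

Site A, total 1471 blocks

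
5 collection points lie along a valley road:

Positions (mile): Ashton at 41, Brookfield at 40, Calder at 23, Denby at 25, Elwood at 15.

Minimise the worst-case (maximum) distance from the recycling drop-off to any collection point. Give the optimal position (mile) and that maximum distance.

location 28, max distance 13

The 1-center on a line is the midpoint of the two extreme points: leftmost at 15, rightmost at 41.
Optimal location = (15 + 41)/2 = 28; maximum distance = (41 − 15)/2 = 13.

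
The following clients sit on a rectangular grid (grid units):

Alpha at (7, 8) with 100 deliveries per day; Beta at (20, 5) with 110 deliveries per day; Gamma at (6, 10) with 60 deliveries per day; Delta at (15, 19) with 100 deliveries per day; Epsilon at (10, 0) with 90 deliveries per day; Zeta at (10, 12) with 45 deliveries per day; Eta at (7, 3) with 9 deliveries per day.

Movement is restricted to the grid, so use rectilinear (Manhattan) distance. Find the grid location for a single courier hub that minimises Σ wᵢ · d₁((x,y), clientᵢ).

(10, 8)

Manhattan distance separates: Σwᵢ(|x−xᵢ|+|y−yᵢ|) = Σwᵢ|x−xᵢ| + Σwᵢ|y−yᵢ|, so x and y are optimised independently as 1-D weighted medians.
Total weight W = 514; half = 257.
x-coordinate, sorted with cumulative weight:
  x=6 (Gamma, w=60) cum 60
  x=7 (Alpha, w=100) cum 160
  x=7 (Eta, w=9) cum 169
  x=10 (Epsilon, w=90) cum 259  ← median
  x=10 (Zeta, w=45) cum 304
  x=15 (Delta, w=100) cum 404
  x=20 (Beta, w=110) cum 514
⇒ x* = 10
y-coordinate, sorted with cumulative weight:
  y=0 (Epsilon, w=90) cum 90
  y=3 (Eta, w=9) cum 99
  y=5 (Beta, w=110) cum 209
  y=8 (Alpha, w=100) cum 309  ← median
  y=10 (Gamma, w=60) cum 369
  y=12 (Zeta, w=45) cum 414
  y=19 (Delta, w=100) cum 514
⇒ y* = 8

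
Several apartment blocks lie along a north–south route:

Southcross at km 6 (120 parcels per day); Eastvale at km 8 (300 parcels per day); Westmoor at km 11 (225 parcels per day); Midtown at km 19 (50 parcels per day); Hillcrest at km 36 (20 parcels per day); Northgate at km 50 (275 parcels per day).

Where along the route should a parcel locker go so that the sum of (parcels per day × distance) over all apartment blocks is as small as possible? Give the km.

x = 11

For a sum of weighted absolute distances on a line, the optimum is the weighted median (not the mean). Total weight W = 990; half-weight = 495.
Sort by position and accumulate weight:
  km 6 (Southcross, w=120) → cum 120
  km 8 (Eastvale, w=300) → cum 420
  km 11 (Westmoor, w=225) → cum 645  ≥ 495 → median here
  km 19 (Midtown, w=50) → cum 695
  km 36 (Hillcrest, w=20) → cum 715
  km 50 (Northgate, w=275) → cum 990
Optimal location: km 11.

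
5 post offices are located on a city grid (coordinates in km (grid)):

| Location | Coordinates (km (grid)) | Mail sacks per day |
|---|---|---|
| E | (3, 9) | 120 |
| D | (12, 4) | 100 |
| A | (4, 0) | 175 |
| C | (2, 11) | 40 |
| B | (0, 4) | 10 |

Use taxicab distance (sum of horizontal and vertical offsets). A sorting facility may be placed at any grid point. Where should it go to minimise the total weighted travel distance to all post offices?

(4, 4)

Manhattan distance separates: Σwᵢ(|x−xᵢ|+|y−yᵢ|) = Σwᵢ|x−xᵢ| + Σwᵢ|y−yᵢ|, so x and y are optimised independently as 1-D weighted medians.
Total weight W = 445; half = 222.5.
x-coordinate, sorted with cumulative weight:
  x=0 (B, w=10) cum 10
  x=2 (C, w=40) cum 50
  x=3 (E, w=120) cum 170
  x=4 (A, w=175) cum 345  ← median
  x=12 (D, w=100) cum 445
⇒ x* = 4
y-coordinate, sorted with cumulative weight:
  y=0 (A, w=175) cum 175
  y=4 (D, w=100) cum 275  ← median
  y=4 (B, w=10) cum 285
  y=9 (E, w=120) cum 405
  y=11 (C, w=40) cum 445
⇒ y* = 4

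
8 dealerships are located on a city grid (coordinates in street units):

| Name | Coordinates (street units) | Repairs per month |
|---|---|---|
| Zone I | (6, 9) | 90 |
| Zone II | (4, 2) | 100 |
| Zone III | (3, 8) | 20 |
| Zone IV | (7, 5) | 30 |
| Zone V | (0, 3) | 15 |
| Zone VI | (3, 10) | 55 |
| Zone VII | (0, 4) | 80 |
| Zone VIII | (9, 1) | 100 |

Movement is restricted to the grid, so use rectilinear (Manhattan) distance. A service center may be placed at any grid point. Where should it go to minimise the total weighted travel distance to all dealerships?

(4, 4)

Manhattan distance separates: Σwᵢ(|x−xᵢ|+|y−yᵢ|) = Σwᵢ|x−xᵢ| + Σwᵢ|y−yᵢ|, so x and y are optimised independently as 1-D weighted medians.
Total weight W = 490; half = 245.
x-coordinate, sorted with cumulative weight:
  x=0 (Zone V, w=15) cum 15
  x=0 (Zone VII, w=80) cum 95
  x=3 (Zone III, w=20) cum 115
  x=3 (Zone VI, w=55) cum 170
  x=4 (Zone II, w=100) cum 270  ← median
  x=6 (Zone I, w=90) cum 360
  x=7 (Zone IV, w=30) cum 390
  x=9 (Zone VIII, w=100) cum 490
⇒ x* = 4
y-coordinate, sorted with cumulative weight:
  y=1 (Zone VIII, w=100) cum 100
  y=2 (Zone II, w=100) cum 200
  y=3 (Zone V, w=15) cum 215
  y=4 (Zone VII, w=80) cum 295  ← median
  y=5 (Zone IV, w=30) cum 325
  y=8 (Zone III, w=20) cum 345
  y=9 (Zone I, w=90) cum 435
  y=10 (Zone VI, w=55) cum 490
⇒ y* = 4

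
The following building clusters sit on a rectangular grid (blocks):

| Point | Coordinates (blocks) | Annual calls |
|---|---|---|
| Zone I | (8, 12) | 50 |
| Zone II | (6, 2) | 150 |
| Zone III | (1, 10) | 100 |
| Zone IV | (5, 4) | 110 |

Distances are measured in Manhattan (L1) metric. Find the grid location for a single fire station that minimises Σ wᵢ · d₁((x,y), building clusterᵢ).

Manhattan distance separates: Σwᵢ(|x−xᵢ|+|y−yᵢ|) = Σwᵢ|x−xᵢ| + Σwᵢ|y−yᵢ|, so x and y are optimised independently as 1-D weighted medians.
Total weight W = 410; half = 205.
x-coordinate, sorted with cumulative weight:
  x=1 (Zone III, w=100) cum 100
  x=5 (Zone IV, w=110) cum 210  ← median
  x=6 (Zone II, w=150) cum 360
  x=8 (Zone I, w=50) cum 410
⇒ x* = 5
y-coordinate, sorted with cumulative weight:
  y=2 (Zone II, w=150) cum 150
  y=4 (Zone IV, w=110) cum 260  ← median
  y=10 (Zone III, w=100) cum 360
  y=12 (Zone I, w=50) cum 410
⇒ y* = 4

(5, 4)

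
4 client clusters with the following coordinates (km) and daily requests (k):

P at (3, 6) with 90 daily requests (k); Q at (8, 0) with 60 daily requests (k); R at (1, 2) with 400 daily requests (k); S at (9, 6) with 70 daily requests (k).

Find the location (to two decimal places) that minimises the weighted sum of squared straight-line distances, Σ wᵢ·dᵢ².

The minimiser of Σwᵢ‖p−pᵢ‖² is the weighted centroid p* = (Σwᵢpᵢ)/(Σwᵢ).
Σwᵢ = 620.
Σwᵢxᵢ = 90·3 + 60·8 + 400·1 + 70·9 = 1780.
Σwᵢyᵢ = 90·6 + 60·0 + 400·2 + 70·6 = 1760.
x* = 1780/620 = 2.87, y* = 1760/620 = 2.84.

(2.87, 2.84)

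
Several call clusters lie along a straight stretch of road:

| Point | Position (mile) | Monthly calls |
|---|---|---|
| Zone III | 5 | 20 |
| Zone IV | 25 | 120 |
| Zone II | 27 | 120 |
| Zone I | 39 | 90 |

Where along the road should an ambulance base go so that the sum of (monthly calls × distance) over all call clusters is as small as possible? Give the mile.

x = 27

For a sum of weighted absolute distances on a line, the optimum is the weighted median (not the mean). Total weight W = 350; half-weight = 175.
Sort by position and accumulate weight:
  mile 5 (Zone III, w=20) → cum 20
  mile 25 (Zone IV, w=120) → cum 140
  mile 27 (Zone II, w=120) → cum 260  ≥ 175 → median here
  mile 39 (Zone I, w=90) → cum 350
Optimal location: mile 27.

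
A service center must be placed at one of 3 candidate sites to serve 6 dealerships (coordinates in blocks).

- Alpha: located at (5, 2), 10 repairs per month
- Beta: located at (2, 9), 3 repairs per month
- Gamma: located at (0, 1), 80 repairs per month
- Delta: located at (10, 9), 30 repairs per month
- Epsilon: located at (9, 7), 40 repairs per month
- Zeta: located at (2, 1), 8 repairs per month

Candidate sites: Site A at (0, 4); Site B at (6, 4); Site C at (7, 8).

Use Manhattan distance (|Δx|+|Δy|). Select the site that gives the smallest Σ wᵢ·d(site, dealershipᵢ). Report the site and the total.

Site A, total 1301 blocks

Total weighted distance at each candidate:
  Site A (0, 4): total = 1301
  Site B (6, 4): total = 1343
  Site C (7, 8): total = 1554
Minimum is at Site A with total 1301 blocks.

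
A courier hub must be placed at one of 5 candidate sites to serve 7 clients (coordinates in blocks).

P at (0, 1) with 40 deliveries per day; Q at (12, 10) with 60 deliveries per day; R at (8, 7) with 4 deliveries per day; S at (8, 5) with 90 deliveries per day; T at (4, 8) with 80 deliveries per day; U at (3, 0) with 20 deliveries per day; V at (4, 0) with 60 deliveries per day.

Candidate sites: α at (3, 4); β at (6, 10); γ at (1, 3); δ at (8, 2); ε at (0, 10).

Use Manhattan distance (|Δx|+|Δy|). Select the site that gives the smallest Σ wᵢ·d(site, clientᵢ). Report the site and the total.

Total weighted distance at each candidate:
  α (3, 4): total = 2492
  β (6, 10): total = 2910
  γ (1, 3): total = 3154
  δ (8, 2): total = 2670
  ε (0, 10): total = 3874
Minimum is at α with total 2492 blocks.

α, total 2492 blocks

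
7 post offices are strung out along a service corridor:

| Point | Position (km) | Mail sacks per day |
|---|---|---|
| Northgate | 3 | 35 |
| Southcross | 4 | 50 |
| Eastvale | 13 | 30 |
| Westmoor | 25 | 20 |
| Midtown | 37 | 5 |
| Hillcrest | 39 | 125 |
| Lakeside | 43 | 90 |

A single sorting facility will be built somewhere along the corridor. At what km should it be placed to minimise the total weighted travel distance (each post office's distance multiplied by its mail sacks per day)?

For a sum of weighted absolute distances on a line, the optimum is the weighted median (not the mean). Total weight W = 355; half-weight = 177.5.
Sort by position and accumulate weight:
  km 3 (Northgate, w=35) → cum 35
  km 4 (Southcross, w=50) → cum 85
  km 13 (Eastvale, w=30) → cum 115
  km 25 (Westmoor, w=20) → cum 135
  km 37 (Midtown, w=5) → cum 140
  km 39 (Hillcrest, w=125) → cum 265  ≥ 177.5 → median here
  km 43 (Lakeside, w=90) → cum 355
Optimal location: km 39.

x = 39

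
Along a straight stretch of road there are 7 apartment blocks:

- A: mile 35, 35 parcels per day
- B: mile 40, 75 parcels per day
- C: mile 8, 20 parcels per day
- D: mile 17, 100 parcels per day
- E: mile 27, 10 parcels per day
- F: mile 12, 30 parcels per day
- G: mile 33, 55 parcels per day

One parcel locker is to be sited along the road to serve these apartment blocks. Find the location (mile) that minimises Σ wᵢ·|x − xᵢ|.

x = 33

For a sum of weighted absolute distances on a line, the optimum is the weighted median (not the mean). Total weight W = 325; half-weight = 162.5.
Sort by position and accumulate weight:
  mile 8 (C, w=20) → cum 20
  mile 12 (F, w=30) → cum 50
  mile 17 (D, w=100) → cum 150
  mile 27 (E, w=10) → cum 160
  mile 33 (G, w=55) → cum 215  ≥ 162.5 → median here
  mile 35 (A, w=35) → cum 250
  mile 40 (B, w=75) → cum 325
Optimal location: mile 33.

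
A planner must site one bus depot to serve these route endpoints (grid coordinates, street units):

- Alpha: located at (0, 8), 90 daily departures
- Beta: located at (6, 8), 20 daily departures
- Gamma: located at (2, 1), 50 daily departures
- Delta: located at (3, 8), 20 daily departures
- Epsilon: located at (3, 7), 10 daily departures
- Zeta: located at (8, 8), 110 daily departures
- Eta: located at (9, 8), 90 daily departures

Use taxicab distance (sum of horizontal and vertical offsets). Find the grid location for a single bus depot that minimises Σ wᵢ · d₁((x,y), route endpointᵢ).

(8, 8)

Manhattan distance separates: Σwᵢ(|x−xᵢ|+|y−yᵢ|) = Σwᵢ|x−xᵢ| + Σwᵢ|y−yᵢ|, so x and y are optimised independently as 1-D weighted medians.
Total weight W = 390; half = 195.
x-coordinate, sorted with cumulative weight:
  x=0 (Alpha, w=90) cum 90
  x=2 (Gamma, w=50) cum 140
  x=3 (Delta, w=20) cum 160
  x=3 (Epsilon, w=10) cum 170
  x=6 (Beta, w=20) cum 190
  x=8 (Zeta, w=110) cum 300  ← median
  x=9 (Eta, w=90) cum 390
⇒ x* = 8
y-coordinate, sorted with cumulative weight:
  y=1 (Gamma, w=50) cum 50
  y=7 (Epsilon, w=10) cum 60
  y=8 (Alpha, w=90) cum 150
  y=8 (Beta, w=20) cum 170
  y=8 (Delta, w=20) cum 190
  y=8 (Zeta, w=110) cum 300  ← median
  y=8 (Eta, w=90) cum 390
⇒ y* = 8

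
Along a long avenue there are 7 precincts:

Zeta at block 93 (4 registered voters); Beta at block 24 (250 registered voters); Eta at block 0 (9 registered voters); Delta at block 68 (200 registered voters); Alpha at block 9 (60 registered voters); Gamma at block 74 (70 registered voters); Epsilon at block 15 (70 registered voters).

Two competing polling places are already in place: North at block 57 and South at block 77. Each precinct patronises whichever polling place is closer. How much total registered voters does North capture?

389

The indifferent point is the midpoint (57+77)/2 = 67; precincts left of it (closer to North at 57) go to North, those right go to South.
  Eta at 0 (w=9) → North
  Alpha at 9 (w=60) → North
  Epsilon at 15 (w=70) → North
  Beta at 24 (w=250) → North
  Delta at 68 (w=200) → South
  Gamma at 74 (w=70) → South
  Zeta at 93 (w=4) → South
North captures 389; South captures 274.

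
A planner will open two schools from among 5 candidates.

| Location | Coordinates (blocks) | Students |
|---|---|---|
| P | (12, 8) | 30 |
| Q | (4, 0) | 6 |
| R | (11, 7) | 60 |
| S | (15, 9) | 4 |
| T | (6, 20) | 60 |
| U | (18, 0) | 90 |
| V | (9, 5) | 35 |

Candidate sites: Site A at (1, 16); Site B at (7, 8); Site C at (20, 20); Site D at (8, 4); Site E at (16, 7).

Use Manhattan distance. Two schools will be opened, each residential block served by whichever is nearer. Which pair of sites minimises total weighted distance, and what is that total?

{Site A, Site E}, total 2241

Evaluate every pair (each demand assigned to the nearer of the two):
  {Site A, Site E}: total = 2241
  {Site B, Site E}: total = 2293
  {Site D, Site E}: total = 2470
  {Site C, Site E}: total = 2541
  {Site A, Site D}: total = 2566
  {Site B, Site D}: total = 2644
  {Site C, Site D}: total = 2866
  {Site A, Site B}: total = 2977
  {Site B, Site C}: total = 3217
  {Site A, Site C}: total = 5073
Best pair: {Site A, Site E} with total 2241.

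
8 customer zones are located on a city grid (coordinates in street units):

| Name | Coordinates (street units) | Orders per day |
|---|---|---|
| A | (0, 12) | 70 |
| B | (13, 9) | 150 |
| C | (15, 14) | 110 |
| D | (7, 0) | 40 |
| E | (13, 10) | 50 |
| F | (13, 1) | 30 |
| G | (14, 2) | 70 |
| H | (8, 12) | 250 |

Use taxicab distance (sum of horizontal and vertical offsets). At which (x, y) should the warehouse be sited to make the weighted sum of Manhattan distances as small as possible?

(13, 12)

Manhattan distance separates: Σwᵢ(|x−xᵢ|+|y−yᵢ|) = Σwᵢ|x−xᵢ| + Σwᵢ|y−yᵢ|, so x and y are optimised independently as 1-D weighted medians.
Total weight W = 770; half = 385.
x-coordinate, sorted with cumulative weight:
  x=0 (A, w=70) cum 70
  x=7 (D, w=40) cum 110
  x=8 (H, w=250) cum 360
  x=13 (B, w=150) cum 510  ← median
  x=13 (E, w=50) cum 560
  x=13 (F, w=30) cum 590
  x=14 (G, w=70) cum 660
  x=15 (C, w=110) cum 770
⇒ x* = 13
y-coordinate, sorted with cumulative weight:
  y=0 (D, w=40) cum 40
  y=1 (F, w=30) cum 70
  y=2 (G, w=70) cum 140
  y=9 (B, w=150) cum 290
  y=10 (E, w=50) cum 340
  y=12 (A, w=70) cum 410  ← median
  y=12 (H, w=250) cum 660
  y=14 (C, w=110) cum 770
⇒ y* = 12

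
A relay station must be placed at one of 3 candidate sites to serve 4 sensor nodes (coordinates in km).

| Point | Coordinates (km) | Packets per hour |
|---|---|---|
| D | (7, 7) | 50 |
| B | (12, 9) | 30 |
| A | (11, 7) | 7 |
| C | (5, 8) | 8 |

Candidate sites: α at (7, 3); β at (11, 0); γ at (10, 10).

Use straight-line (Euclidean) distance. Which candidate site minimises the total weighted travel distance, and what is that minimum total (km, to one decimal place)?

γ, total 344.4 km

Total weighted distance at each candidate:
  α (7, 3): total = 517.0
  β (11, 0): total = 803.8
  γ (10, 10): total = 344.4
Minimum is at γ with total 344.4 km.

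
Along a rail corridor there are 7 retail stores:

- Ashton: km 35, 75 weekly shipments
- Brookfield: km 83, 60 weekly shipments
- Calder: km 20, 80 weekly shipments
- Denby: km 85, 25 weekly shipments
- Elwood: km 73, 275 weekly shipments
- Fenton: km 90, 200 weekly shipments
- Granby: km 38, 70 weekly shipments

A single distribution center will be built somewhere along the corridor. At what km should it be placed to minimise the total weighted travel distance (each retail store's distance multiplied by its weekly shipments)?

For a sum of weighted absolute distances on a line, the optimum is the weighted median (not the mean). Total weight W = 785; half-weight = 392.5.
Sort by position and accumulate weight:
  km 20 (Calder, w=80) → cum 80
  km 35 (Ashton, w=75) → cum 155
  km 38 (Granby, w=70) → cum 225
  km 73 (Elwood, w=275) → cum 500  ≥ 392.5 → median here
  km 83 (Brookfield, w=60) → cum 560
  km 85 (Denby, w=25) → cum 585
  km 90 (Fenton, w=200) → cum 785
Optimal location: km 73.

x = 73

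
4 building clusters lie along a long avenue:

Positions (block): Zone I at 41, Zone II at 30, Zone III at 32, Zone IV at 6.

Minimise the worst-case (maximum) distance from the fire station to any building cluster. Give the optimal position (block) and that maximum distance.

The 1-center on a line is the midpoint of the two extreme points: leftmost at 6, rightmost at 41.
Optimal location = (6 + 41)/2 = 23.5; maximum distance = (41 − 6)/2 = 17.5.

location 23.5, max distance 17.5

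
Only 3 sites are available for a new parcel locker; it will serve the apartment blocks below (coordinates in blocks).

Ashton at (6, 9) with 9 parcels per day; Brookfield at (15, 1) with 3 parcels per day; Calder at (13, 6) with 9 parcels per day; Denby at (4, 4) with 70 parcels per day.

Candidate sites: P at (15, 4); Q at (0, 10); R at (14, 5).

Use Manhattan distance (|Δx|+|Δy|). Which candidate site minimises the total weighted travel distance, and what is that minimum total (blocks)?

Total weighted distance at each candidate:
  P (15, 4): total = 941
  Q (0, 10): total = 988
  R (14, 5): total = 911
Minimum is at R with total 911 blocks.

R, total 911 blocks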